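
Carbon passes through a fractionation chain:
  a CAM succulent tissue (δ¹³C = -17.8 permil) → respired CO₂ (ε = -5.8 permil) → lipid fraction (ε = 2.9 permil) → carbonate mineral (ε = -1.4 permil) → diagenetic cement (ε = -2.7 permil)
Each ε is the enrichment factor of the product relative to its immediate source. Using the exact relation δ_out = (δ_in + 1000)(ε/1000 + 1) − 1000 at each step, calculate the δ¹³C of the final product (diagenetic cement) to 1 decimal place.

step 1: δ = (-17.80 + 1000)·(-5.8/1000 + 1) − 1000 = -23.50 permil
step 2: δ = (-23.50 + 1000)·(2.9/1000 + 1) − 1000 = -20.66 permil
step 3: δ = (-20.66 + 1000)·(-1.4/1000 + 1) − 1000 = -22.04 permil
step 4: δ = (-22.04 + 1000)·(-2.7/1000 + 1) − 1000 = -24.68 permil

-24.7 permil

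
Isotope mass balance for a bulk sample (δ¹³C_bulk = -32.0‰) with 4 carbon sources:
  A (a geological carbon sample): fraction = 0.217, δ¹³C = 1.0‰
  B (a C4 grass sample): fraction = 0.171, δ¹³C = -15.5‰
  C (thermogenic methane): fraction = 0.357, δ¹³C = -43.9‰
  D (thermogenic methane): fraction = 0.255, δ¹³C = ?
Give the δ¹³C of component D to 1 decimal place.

-54.5‰

Isotope mass balance: δ_bulk = Σ fᵢ·δᵢ.
-32.0 = 0.217×(1.0) + 0.171×(-15.5) + 0.357×(-43.9) + 0.255×δ_D
0.255·δ_D = -32.0 − (-18.106) = -13.894
δ_D = -13.894 / 0.255 = -54.49‰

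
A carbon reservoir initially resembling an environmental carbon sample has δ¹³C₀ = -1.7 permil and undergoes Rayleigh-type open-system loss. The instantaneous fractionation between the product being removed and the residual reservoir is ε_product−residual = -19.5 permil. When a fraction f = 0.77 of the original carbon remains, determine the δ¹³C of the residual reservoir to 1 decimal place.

3.4 permil

Rayleigh residual: δ_res = (δ₀ + 1000)·f^(α−1) − 1000
α = ε/1000 + 1 = 0.98050, so α − 1 = -0.01950
f^(α−1) = 0.77^(-0.01950) = 1.005110
δ_res = (-1.7 + 1000) × 1.005110 − 1000 = 1003.401 − 1000 = 3.40 permil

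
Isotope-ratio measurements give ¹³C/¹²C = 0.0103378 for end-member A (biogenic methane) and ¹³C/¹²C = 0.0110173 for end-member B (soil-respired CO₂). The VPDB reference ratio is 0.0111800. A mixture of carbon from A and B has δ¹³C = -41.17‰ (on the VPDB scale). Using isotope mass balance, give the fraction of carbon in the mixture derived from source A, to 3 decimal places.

0.438

δ_A = (0.0103378/0.0111800 − 1)×1000 = (0.924669 − 1)×1000 = -75.331‰
δ_B = (0.0110173/0.0111800 − 1)×1000 = (0.985447 − 1)×1000 = -14.553‰
f_A = (δ_mix − δ_B)/(δ_A − δ_B) = (-41.17 − (-14.553))/(-75.331 − (-14.553))
f_A = -26.617 / -60.778 = 0.4379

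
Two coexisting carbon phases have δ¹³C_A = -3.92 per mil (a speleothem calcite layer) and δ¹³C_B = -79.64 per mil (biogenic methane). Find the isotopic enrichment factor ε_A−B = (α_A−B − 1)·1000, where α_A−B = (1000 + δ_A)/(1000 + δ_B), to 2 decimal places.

α_A−B = (1000 + -3.92) / (1000 + -79.64) = 996.08 / 920.36 = 1.082272
ε_A−B = (1.082272 − 1) × 1000 = 82.272 per mil
(The approximation ε ≈ δ_A − δ_B would give 75.72 per mil.)

82.27 per mil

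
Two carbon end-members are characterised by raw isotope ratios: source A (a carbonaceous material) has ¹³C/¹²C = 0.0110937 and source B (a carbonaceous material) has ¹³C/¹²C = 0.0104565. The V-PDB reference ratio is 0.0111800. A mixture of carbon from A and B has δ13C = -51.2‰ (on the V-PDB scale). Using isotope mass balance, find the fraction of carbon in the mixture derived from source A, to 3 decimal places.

0.237

δ_A = (0.0110937/0.0111800 − 1)×1000 = (0.992281 − 1)×1000 = -7.719‰
δ_B = (0.0104565/0.0111800 − 1)×1000 = (0.935286 − 1)×1000 = -64.714‰
f_A = (δ_mix − δ_B)/(δ_A − δ_B) = (-51.2 − (-64.714))/(-7.719 − (-64.714))
f_A = 13.514 / 56.995 = 0.2371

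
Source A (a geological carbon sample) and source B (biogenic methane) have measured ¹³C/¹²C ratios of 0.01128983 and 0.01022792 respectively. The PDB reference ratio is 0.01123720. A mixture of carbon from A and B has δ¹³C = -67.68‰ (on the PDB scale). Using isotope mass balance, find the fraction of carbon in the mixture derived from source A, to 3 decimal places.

0.234

δ_A = (0.01128983/0.01123720 − 1)×1000 = (1.004684 − 1)×1000 = 4.684‰
δ_B = (0.01022792/0.01123720 − 1)×1000 = (0.910184 − 1)×1000 = -89.816‰
f_A = (δ_mix − δ_B)/(δ_A − δ_B) = (-67.68 − (-89.816))/(4.684 − (-89.816))
f_A = 22.136 / 94.500 = 0.2342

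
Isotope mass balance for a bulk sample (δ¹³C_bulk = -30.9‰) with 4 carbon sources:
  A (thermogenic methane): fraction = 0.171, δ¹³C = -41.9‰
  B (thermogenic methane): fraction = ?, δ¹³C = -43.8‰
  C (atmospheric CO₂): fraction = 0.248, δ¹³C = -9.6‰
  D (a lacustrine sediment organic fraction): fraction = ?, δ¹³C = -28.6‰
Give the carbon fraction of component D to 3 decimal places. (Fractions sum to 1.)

0.269

Let f_D and f_B be the unknown fractions; fractions sum to 1 so f_D + f_B = 0.581.
Mass balance: Σ fᵢ·δᵢ = δ_bulk ⇒ f_D·(-28.6) + f_B·(-43.8) = -30.9 − (-9.546) = -21.354
Substitute f_B = 0.581 − f_D:
f_D·(-28.6 − -43.8) = -21.354 − 0.581×(-43.8) = 4.093
f_D = 4.093 / 15.2 = 0.2693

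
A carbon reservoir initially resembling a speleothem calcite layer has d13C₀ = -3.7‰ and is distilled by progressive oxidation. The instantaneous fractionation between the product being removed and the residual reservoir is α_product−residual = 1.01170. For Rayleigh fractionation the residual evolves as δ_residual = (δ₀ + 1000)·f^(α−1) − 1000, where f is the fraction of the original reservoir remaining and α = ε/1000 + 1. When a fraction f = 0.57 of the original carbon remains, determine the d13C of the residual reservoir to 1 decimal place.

-10.2‰

Rayleigh residual: δ_res = (δ₀ + 1000)·f^(α−1) − 1000
α − 1 = 0.01170
f^(α−1) = 0.57^(0.01170) = 0.993445
δ_res = (-3.7 + 1000) × 0.993445 − 1000 = 989.769 − 1000 = -10.23‰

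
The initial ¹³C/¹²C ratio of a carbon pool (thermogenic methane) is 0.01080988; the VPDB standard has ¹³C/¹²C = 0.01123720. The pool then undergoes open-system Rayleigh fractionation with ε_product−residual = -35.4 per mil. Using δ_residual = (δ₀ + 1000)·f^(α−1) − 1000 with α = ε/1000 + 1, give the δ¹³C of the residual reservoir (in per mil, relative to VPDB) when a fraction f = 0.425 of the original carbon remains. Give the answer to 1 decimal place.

δ₀ = (0.01080988/0.01123720 − 1)×1000 = (0.961973 − 1)×1000 = -38.027 per mil
α − 1 = ε/1000 = -0.0354
f^(α−1) = 0.425^(-0.0354) = 1.030754
δ_res = (-38.027 + 1000) × 1.030754 − 1000 = 991.557 − 1000 = -8.44 per mil

-8.4 per mil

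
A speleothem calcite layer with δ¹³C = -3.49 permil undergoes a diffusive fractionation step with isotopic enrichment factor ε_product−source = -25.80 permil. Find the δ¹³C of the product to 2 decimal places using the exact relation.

Exactly, δ_product = (δ_source + 1000)·(ε/1000 + 1) − 1000.
δ_product = (-3.49 + 1000) × (-25.80/1000 + 1) − 1000
δ_product = -29.200 permil

-29.20 permil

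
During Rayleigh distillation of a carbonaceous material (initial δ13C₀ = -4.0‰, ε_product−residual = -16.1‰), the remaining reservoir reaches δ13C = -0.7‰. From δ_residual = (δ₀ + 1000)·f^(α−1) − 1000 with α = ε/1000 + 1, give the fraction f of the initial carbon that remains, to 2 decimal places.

0.81

α − 1 = ε/1000 = -0.0161
(δ_res + 1000)/(δ₀ + 1000) = (-0.7 + 1000)/(-4.0 + 1000) = 999.3/996.0 = 1.003313
f = 1.003313^(1/-0.0161) = exp(ln(1.003313)/-0.0161) = exp(0.00331/-0.0161)
f = exp(-0.2055) = 0.8143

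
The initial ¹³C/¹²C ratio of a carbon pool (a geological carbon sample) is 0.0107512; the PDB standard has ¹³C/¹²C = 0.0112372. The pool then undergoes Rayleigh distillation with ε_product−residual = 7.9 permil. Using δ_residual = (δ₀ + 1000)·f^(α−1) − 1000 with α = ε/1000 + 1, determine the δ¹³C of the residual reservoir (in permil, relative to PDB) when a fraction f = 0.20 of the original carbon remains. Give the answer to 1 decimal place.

δ₀ = (0.0107512/0.0112372 − 1)×1000 = (0.956751 − 1)×1000 = -43.249 permil
α − 1 = ε/1000 = 0.0079
f^(α−1) = 0.20^(0.0079) = 0.987366
δ_res = (-43.249 + 1000) × 0.987366 − 1000 = 944.663 − 1000 = -55.34 permil

-55.3 permil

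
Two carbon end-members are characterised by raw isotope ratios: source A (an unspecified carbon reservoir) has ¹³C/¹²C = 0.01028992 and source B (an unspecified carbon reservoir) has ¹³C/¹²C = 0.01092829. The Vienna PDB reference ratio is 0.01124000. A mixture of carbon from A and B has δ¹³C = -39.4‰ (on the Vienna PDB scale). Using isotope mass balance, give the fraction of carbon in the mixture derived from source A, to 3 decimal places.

0.205

δ_A = (0.01028992/0.01124000 − 1)×1000 = (0.915473 − 1)×1000 = -84.527‰
δ_B = (0.01092829/0.01124000 − 1)×1000 = (0.972268 − 1)×1000 = -27.732‰
f_A = (δ_mix − δ_B)/(δ_A − δ_B) = (-39.4 − (-27.732))/(-84.527 − (-27.732))
f_A = -11.668 / -56.794 = 0.2054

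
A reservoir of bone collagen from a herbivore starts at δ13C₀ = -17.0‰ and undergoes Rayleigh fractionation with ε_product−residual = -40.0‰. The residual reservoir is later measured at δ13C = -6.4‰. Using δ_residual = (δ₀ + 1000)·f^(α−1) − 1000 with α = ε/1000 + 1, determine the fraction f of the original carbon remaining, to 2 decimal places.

0.76

α − 1 = ε/1000 = -0.0400
(δ_res + 1000)/(δ₀ + 1000) = (-6.4 + 1000)/(-17.0 + 1000) = 993.6/983.0 = 1.010783
f = 1.010783^(1/-0.0400) = exp(ln(1.010783)/-0.0400) = exp(0.01073/-0.0400)
f = exp(-0.2681) = 0.7648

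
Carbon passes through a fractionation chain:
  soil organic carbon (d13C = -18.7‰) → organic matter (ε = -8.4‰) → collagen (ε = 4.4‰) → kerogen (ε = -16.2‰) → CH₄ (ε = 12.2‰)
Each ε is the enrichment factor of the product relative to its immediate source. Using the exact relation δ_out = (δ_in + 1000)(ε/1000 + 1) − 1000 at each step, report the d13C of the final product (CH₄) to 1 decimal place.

-26.8‰

step 1: δ = (-18.70 + 1000)·(-8.4/1000 + 1) − 1000 = -26.94‰
step 2: δ = (-26.94 + 1000)·(4.4/1000 + 1) − 1000 = -22.66‰
step 3: δ = (-22.66 + 1000)·(-16.2/1000 + 1) − 1000 = -38.49‰
step 4: δ = (-38.49 + 1000)·(12.2/1000 + 1) − 1000 = -26.76‰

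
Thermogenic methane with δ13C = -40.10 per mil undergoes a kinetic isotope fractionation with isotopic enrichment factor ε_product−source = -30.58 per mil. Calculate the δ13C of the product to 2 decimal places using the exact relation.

Exactly, δ_product = (δ_source + 1000)·(ε/1000 + 1) − 1000.
δ_product = (-40.10 + 1000) × (-30.58/1000 + 1) − 1000
δ_product = -69.454 per mil

-69.45 per mil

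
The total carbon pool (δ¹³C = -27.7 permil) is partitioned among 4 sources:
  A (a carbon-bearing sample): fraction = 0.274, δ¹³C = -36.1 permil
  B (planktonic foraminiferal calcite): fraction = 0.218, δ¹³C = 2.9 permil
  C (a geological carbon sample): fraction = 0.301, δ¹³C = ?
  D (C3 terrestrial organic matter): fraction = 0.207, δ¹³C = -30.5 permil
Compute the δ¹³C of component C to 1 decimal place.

-40.3 permil

Isotope mass balance: δ_bulk = Σ fᵢ·δᵢ.
-27.7 = 0.274×(-36.1) + 0.218×(2.9) + 0.301×δ_C + 0.207×(-30.5)
0.301·δ_C = -27.7 − (-15.573) = -12.127
δ_C = -12.127 / 0.301 = -40.29 permil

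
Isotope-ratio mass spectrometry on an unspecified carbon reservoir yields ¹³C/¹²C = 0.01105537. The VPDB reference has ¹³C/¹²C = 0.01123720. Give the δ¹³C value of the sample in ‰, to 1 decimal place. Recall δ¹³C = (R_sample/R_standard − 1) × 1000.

δ¹³C = (R_sample / R_standard − 1) × 1000
R_sample / R_standard = 0.01105537 / 0.01123720 = 0.983819
δ¹³C = (0.983819 − 1) × 1000 = -16.18‰

-16.2‰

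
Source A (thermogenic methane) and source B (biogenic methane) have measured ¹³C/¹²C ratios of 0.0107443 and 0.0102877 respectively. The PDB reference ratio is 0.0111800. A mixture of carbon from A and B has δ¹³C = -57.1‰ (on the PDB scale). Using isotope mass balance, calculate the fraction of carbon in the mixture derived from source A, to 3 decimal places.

δ_A = (0.0107443/0.0111800 − 1)×1000 = (0.961029 − 1)×1000 = -38.971‰
δ_B = (0.0102877/0.0111800 − 1)×1000 = (0.920188 − 1)×1000 = -79.812‰
f_A = (δ_mix − δ_B)/(δ_A − δ_B) = (-57.1 − (-79.812))/(-38.971 − (-79.812))
f_A = 22.712 / 40.841 = 0.5561

0.556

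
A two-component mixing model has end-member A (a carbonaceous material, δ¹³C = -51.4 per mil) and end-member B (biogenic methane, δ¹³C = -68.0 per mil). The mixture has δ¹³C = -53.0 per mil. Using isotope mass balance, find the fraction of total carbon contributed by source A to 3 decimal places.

δ_mix = f_A·δ_A + (1 − f_A)·δ_B  ⇒  f_A = (δ_mix − δ_B)/(δ_A − δ_B)
f_A = (-53.0 − (-68.0)) / (-51.4 − (-68.0))
f_A = 15.0 / 16.6 = 0.9036

0.904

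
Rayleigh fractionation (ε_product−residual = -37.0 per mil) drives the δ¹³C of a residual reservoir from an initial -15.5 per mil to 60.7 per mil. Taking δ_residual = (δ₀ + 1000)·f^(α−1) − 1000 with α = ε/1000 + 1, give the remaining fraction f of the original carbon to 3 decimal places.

0.133

α − 1 = ε/1000 = -0.0370
(δ_res + 1000)/(δ₀ + 1000) = (60.7 + 1000)/(-15.5 + 1000) = 1060.7/984.5 = 1.077400
f = 1.077400^(1/-0.0370) = exp(ln(1.077400)/-0.0370) = exp(0.07455/-0.0370)
f = exp(-2.0149) = 0.1333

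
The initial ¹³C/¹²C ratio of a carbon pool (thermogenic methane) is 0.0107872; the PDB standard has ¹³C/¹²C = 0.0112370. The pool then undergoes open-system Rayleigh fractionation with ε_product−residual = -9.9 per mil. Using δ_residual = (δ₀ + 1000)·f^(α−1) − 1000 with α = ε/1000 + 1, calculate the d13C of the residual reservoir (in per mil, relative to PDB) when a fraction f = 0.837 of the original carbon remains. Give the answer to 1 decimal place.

δ₀ = (0.0107872/0.0112370 − 1)×1000 = (0.959972 − 1)×1000 = -40.028 per mil
α − 1 = ε/1000 = -0.0099
f^(α−1) = 0.837^(-0.0099) = 1.001763
δ_res = (-40.028 + 1000) × 1.001763 − 1000 = 961.664 − 1000 = -38.34 per mil

-38.3 per mil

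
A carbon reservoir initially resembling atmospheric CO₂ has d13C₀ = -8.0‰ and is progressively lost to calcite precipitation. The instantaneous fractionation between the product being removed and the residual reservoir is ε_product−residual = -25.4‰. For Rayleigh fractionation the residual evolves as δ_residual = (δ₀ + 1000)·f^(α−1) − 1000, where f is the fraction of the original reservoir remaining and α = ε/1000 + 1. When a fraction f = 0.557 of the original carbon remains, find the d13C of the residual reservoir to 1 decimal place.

6.9‰

Rayleigh residual: δ_res = (δ₀ + 1000)·f^(α−1) − 1000
α = ε/1000 + 1 = 0.97460, so α − 1 = -0.02540
f^(α−1) = 0.557^(-0.02540) = 1.014975
δ_res = (-8.0 + 1000) × 1.014975 − 1000 = 1006.855 − 1000 = 6.86‰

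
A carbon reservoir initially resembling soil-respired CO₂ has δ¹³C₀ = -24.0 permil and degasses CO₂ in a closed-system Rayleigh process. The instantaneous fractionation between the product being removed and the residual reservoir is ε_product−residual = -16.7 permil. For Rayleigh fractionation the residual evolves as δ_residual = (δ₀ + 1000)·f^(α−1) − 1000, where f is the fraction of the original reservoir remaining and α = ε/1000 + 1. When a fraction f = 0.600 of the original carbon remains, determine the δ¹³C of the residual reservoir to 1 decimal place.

Rayleigh residual: δ_res = (δ₀ + 1000)·f^(α−1) − 1000
α = ε/1000 + 1 = 0.98330, so α − 1 = -0.01670
f^(α−1) = 0.600^(-0.01670) = 1.008567
δ_res = (-24.0 + 1000) × 1.008567 − 1000 = 984.362 − 1000 = -15.64 permil

-15.6 permil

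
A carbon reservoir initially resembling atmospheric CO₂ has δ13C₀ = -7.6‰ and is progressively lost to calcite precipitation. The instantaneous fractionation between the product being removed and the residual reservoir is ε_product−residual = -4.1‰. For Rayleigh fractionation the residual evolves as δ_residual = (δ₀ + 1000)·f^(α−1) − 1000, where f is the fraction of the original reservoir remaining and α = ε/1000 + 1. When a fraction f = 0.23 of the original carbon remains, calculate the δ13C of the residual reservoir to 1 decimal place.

-1.6‰

Rayleigh residual: δ_res = (δ₀ + 1000)·f^(α−1) − 1000
α = ε/1000 + 1 = 0.99590, so α − 1 = -0.00410
f^(α−1) = 0.23^(-0.00410) = 1.006044
δ_res = (-7.6 + 1000) × 1.006044 − 1000 = 998.398 − 1000 = -1.60‰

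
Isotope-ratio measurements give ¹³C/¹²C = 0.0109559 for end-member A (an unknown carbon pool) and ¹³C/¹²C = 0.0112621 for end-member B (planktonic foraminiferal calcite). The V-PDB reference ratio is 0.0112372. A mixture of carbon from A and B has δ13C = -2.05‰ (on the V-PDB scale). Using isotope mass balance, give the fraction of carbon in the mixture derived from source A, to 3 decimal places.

0.157

δ_A = (0.0109559/0.0112372 − 1)×1000 = (0.974967 − 1)×1000 = -25.033‰
δ_B = (0.0112621/0.0112372 − 1)×1000 = (1.002216 − 1)×1000 = 2.216‰
f_A = (δ_mix − δ_B)/(δ_A − δ_B) = (-2.05 − (2.216))/(-25.033 − (2.216))
f_A = -4.266 / -27.249 = 0.1566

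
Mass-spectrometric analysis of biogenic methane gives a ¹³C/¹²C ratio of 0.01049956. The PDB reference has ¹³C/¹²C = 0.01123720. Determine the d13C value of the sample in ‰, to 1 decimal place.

d13C = (R_sample / R_standard − 1) × 1000
R_sample / R_standard = 0.01049956 / 0.01123720 = 0.934357
d13C = (0.934357 − 1) × 1000 = -65.64‰

-65.6‰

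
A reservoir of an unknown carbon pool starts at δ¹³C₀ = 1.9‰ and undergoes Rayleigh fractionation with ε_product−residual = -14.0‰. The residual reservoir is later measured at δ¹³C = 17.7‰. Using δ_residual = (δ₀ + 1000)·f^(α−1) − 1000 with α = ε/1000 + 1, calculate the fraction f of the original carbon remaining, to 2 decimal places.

α − 1 = ε/1000 = -0.0140
(δ_res + 1000)/(δ₀ + 1000) = (17.7 + 1000)/(1.9 + 1000) = 1017.7/1001.9 = 1.015770
f = 1.015770^(1/-0.0140) = exp(ln(1.015770)/-0.0140) = exp(0.01565/-0.0140)
f = exp(-1.1176) = 0.3271

0.33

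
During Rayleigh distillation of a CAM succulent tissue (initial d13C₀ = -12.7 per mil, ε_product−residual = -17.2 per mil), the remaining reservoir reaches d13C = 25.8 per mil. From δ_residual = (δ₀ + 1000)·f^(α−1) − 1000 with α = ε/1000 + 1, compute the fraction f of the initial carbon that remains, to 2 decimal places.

0.11

α − 1 = ε/1000 = -0.0172
(δ_res + 1000)/(δ₀ + 1000) = (25.8 + 1000)/(-12.7 + 1000) = 1025.8/987.3 = 1.038995
f = 1.038995^(1/-0.0172) = exp(ln(1.038995)/-0.0172) = exp(0.03825/-0.0172)
f = exp(-2.2241) = 0.1082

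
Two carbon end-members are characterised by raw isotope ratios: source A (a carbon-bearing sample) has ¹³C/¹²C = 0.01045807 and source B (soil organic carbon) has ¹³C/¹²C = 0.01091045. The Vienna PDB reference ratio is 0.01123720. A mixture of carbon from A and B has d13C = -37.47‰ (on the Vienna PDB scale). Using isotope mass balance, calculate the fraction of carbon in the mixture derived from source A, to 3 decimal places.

0.208

δ_A = (0.01045807/0.01123720 − 1)×1000 = (0.930665 − 1)×1000 = -69.335‰
δ_B = (0.01091045/0.01123720 − 1)×1000 = (0.970922 − 1)×1000 = -29.078‰
f_A = (δ_mix − δ_B)/(δ_A − δ_B) = (-37.47 − (-29.078))/(-69.335 − (-29.078))
f_A = -8.392 / -40.257 = 0.2085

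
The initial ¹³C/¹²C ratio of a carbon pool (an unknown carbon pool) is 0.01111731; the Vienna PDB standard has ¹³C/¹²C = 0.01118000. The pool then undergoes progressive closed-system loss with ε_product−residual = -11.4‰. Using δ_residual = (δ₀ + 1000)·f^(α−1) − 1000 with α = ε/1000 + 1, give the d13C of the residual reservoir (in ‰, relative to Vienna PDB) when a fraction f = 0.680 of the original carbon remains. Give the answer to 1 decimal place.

δ₀ = (0.01111731/0.01118000 − 1)×1000 = (0.994393 − 1)×1000 = -5.607‰
α − 1 = ε/1000 = -0.0114
f^(α−1) = 0.680^(-0.0114) = 1.004406
δ_res = (-5.607 + 1000) × 1.004406 − 1000 = 998.774 − 1000 = -1.23‰

-1.2‰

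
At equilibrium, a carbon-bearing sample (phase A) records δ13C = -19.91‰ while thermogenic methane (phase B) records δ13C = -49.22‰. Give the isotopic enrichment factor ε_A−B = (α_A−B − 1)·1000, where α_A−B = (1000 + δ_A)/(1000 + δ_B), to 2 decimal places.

α_A−B = (1000 + -19.91) / (1000 + -49.22) = 980.09 / 950.78 = 1.030827
ε_A−B = (1.030827 − 1) × 1000 = 30.827‰
(The approximation ε ≈ δ_A − δ_B would give 29.31‰.)

30.83‰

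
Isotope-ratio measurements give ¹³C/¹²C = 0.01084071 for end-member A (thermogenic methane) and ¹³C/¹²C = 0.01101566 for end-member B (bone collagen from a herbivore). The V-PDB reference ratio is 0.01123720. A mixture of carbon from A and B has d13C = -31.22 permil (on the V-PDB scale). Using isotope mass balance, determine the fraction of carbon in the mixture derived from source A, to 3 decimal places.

0.739

δ_A = (0.01084071/0.01123720 − 1)×1000 = (0.964716 − 1)×1000 = -35.284 permil
δ_B = (0.01101566/0.01123720 − 1)×1000 = (0.980285 − 1)×1000 = -19.715 permil
f_A = (δ_mix − δ_B)/(δ_A − δ_B) = (-31.22 − (-19.715))/(-35.284 − (-19.715))
f_A = -11.505 / -15.569 = 0.7390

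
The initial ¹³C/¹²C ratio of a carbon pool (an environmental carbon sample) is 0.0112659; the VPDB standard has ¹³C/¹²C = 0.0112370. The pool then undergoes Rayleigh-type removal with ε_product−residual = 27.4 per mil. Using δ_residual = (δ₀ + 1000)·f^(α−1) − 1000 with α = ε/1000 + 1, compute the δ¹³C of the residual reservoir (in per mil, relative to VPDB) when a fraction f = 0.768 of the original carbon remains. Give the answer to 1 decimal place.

-4.7 per mil

δ₀ = (0.0112659/0.0112370 − 1)×1000 = (1.002572 − 1)×1000 = 2.572 per mil
α − 1 = ε/1000 = 0.0274
f^(α−1) = 0.768^(0.0274) = 0.992793
δ_res = (2.572 + 1000) × 0.992793 − 1000 = 995.347 − 1000 = -4.65 per mil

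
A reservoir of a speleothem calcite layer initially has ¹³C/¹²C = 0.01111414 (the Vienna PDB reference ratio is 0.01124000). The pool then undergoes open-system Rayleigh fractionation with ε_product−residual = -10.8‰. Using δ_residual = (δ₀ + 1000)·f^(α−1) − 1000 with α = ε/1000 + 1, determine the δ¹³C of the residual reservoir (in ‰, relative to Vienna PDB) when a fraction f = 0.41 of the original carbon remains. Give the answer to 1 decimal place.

-1.6‰

δ₀ = (0.01111414/0.01124000 − 1)×1000 = (0.988802 − 1)×1000 = -11.198‰
α − 1 = ε/1000 = -0.0108
f^(α−1) = 0.41^(-0.0108) = 1.009676
δ_res = (-11.198 + 1000) × 1.009676 − 1000 = 998.370 − 1000 = -1.63‰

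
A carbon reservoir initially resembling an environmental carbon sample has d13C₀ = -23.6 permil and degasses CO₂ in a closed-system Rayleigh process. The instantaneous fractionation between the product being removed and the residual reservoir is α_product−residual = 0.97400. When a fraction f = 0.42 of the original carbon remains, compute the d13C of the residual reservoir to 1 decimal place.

-1.3 permil

Rayleigh residual: δ_res = (δ₀ + 1000)·f^(α−1) − 1000
α − 1 = -0.02600
f^(α−1) = 0.42^(-0.02600) = 1.022811
δ_res = (-23.6 + 1000) × 1.022811 − 1000 = 998.673 − 1000 = -1.33 permil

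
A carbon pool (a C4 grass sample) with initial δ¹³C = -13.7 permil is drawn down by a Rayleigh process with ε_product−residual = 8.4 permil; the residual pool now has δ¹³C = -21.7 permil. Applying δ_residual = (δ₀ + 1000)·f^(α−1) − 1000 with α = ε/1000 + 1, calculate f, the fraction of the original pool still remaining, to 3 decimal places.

α − 1 = ε/1000 = 0.0084
(δ_res + 1000)/(δ₀ + 1000) = (-21.7 + 1000)/(-13.7 + 1000) = 978.3/986.3 = 0.991889
f = 0.991889^(1/0.0084) = exp(ln(0.991889)/0.0084) = exp(-0.00814/0.0084)
f = exp(-0.9695) = 0.3793

0.379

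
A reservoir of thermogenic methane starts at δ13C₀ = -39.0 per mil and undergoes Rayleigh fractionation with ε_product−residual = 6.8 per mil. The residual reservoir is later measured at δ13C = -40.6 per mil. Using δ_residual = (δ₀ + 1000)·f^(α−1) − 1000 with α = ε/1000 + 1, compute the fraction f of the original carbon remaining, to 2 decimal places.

0.78

α − 1 = ε/1000 = 0.0068
(δ_res + 1000)/(δ₀ + 1000) = (-40.6 + 1000)/(-39.0 + 1000) = 959.4/961.0 = 0.998335
f = 0.998335^(1/0.0068) = exp(ln(0.998335)/0.0068) = exp(-0.00167/0.0068)
f = exp(-0.2450) = 0.7827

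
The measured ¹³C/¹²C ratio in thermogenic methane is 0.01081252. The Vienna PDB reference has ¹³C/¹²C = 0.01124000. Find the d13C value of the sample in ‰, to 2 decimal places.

d13C = (R_sample / R_standard − 1) × 1000
R_sample / R_standard = 0.01081252 / 0.01124000 = 0.961968
d13C = (0.961968 − 1) × 1000 = -38.032‰

-38.03‰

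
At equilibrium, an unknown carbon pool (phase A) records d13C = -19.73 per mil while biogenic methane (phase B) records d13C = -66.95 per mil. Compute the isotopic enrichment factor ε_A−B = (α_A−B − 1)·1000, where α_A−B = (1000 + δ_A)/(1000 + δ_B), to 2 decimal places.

α_A−B = (1000 + -19.73) / (1000 + -66.95) = 980.27 / 933.05 = 1.050608
ε_A−B = (1.050608 − 1) × 1000 = 50.608 per mil
(The approximation ε ≈ δ_A − δ_B would give 47.22 per mil.)

50.61 per mil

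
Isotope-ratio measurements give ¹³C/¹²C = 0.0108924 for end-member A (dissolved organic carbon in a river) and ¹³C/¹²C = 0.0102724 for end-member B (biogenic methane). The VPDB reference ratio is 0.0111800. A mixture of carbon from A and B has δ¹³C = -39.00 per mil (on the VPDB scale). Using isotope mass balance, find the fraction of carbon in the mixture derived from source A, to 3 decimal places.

0.761

δ_A = (0.0108924/0.0111800 − 1)×1000 = (0.974275 − 1)×1000 = -25.725 per mil
δ_B = (0.0102724/0.0111800 − 1)×1000 = (0.918819 − 1)×1000 = -81.181 per mil
f_A = (δ_mix − δ_B)/(δ_A − δ_B) = (-39.00 − (-81.181))/(-25.725 − (-81.181))
f_A = 42.181 / 55.456 = 0.7606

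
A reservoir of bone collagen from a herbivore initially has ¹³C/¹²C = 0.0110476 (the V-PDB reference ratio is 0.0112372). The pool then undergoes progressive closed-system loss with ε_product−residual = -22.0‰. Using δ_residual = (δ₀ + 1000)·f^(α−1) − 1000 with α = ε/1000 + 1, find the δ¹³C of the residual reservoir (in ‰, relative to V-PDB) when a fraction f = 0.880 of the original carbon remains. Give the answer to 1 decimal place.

-14.1‰

δ₀ = (0.0110476/0.0112372 − 1)×1000 = (0.983127 − 1)×1000 = -16.873‰
α − 1 = ε/1000 = -0.0220
f^(α−1) = 0.880^(-0.0220) = 1.002816
δ_res = (-16.873 + 1000) × 1.002816 − 1000 = 985.896 − 1000 = -14.10‰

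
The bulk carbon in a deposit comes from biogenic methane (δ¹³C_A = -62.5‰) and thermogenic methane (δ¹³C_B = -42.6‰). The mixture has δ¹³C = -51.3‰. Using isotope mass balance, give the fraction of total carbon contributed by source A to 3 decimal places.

0.437

δ_mix = f_A·δ_A + (1 − f_A)·δ_B  ⇒  f_A = (δ_mix − δ_B)/(δ_A − δ_B)
f_A = (-51.3 − (-42.6)) / (-62.5 − (-42.6))
f_A = -8.7 / -19.9 = 0.4372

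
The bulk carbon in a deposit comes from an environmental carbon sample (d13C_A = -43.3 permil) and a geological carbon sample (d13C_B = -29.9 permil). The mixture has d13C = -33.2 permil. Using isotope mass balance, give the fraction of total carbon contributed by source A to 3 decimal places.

0.246

δ_mix = f_A·δ_A + (1 − f_A)·δ_B  ⇒  f_A = (δ_mix − δ_B)/(δ_A − δ_B)
f_A = (-33.2 − (-29.9)) / (-43.3 − (-29.9))
f_A = -3.3 / -13.4 = 0.2463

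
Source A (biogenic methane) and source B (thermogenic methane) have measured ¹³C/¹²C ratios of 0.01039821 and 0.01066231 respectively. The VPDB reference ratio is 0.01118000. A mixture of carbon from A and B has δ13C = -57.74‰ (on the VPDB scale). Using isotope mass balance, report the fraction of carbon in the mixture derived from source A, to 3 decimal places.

δ_A = (0.01039821/0.01118000 − 1)×1000 = (0.930072 − 1)×1000 = -69.928‰
δ_B = (0.01066231/0.01118000 − 1)×1000 = (0.953695 − 1)×1000 = -46.305‰
f_A = (δ_mix − δ_B)/(δ_A − δ_B) = (-57.74 − (-46.305))/(-69.928 − (-46.305))
f_A = -11.435 / -23.623 = 0.4841

0.484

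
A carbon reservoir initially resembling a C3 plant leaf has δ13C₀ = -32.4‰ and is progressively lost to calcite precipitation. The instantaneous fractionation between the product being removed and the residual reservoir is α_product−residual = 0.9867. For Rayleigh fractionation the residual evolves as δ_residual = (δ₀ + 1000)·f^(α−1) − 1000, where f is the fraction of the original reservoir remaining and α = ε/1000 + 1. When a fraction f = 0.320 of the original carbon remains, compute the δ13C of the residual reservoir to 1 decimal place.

-17.6‰

Rayleigh residual: δ_res = (δ₀ + 1000)·f^(α−1) − 1000
α − 1 = -0.01330
f^(α−1) = 0.320^(-0.01330) = 1.015270
δ_res = (-32.4 + 1000) × 1.015270 − 1000 = 982.375 − 1000 = -17.62‰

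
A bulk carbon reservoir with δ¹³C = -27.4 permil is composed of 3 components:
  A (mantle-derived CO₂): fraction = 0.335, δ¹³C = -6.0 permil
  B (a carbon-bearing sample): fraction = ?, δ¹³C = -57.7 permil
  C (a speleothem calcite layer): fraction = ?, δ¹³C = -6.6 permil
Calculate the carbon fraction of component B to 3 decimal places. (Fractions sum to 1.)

Let f_B and f_C be the unknown fractions; fractions sum to 1 so f_B + f_C = 0.665.
Mass balance: Σ fᵢ·δᵢ = δ_bulk ⇒ f_B·(-57.7) + f_C·(-6.6) = -27.4 − (-2.010) = -25.390
Substitute f_C = 0.665 − f_B:
f_B·(-57.7 − -6.6) = -25.390 − 0.665×(-6.6) = -21.001
f_B = -21.001 / -51.1 = 0.4110

0.411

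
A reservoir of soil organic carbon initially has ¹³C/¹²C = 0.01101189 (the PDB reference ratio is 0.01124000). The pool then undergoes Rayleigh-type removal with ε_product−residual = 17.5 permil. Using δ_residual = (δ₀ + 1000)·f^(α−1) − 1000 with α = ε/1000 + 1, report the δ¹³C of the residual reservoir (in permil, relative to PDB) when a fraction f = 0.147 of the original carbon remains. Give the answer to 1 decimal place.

-52.6 permil

δ₀ = (0.01101189/0.01124000 − 1)×1000 = (0.979706 − 1)×1000 = -20.294 permil
α − 1 = ε/1000 = 0.0175
f^(α−1) = 0.147^(0.0175) = 0.967004
δ_res = (-20.294 + 1000) × 0.967004 − 1000 = 947.379 − 1000 = -52.62 permil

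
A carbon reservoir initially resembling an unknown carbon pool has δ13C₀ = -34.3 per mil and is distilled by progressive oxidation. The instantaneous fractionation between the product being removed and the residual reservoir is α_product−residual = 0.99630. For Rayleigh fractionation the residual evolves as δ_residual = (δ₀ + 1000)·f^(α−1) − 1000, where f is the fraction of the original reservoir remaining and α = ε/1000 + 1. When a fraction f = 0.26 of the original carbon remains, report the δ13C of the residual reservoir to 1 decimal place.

Rayleigh residual: δ_res = (δ₀ + 1000)·f^(α−1) − 1000
α − 1 = -0.00370
f^(α−1) = 0.26^(-0.00370) = 1.004997
δ_res = (-34.3 + 1000) × 1.004997 − 1000 = 970.525 − 1000 = -29.47 per mil

-29.5 per mil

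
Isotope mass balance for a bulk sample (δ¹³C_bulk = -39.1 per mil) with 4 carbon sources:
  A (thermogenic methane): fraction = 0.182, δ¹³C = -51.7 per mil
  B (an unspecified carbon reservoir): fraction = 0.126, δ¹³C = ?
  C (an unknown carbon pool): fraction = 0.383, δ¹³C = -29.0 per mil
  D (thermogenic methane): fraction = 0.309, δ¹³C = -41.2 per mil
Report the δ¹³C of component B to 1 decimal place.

Isotope mass balance: δ_bulk = Σ fᵢ·δᵢ.
-39.1 = 0.182×(-51.7) + 0.126×δ_B + 0.383×(-29.0) + 0.309×(-41.2)
0.126·δ_B = -39.1 − (-33.247) = -5.853
δ_B = -5.853 / 0.126 = -46.45 per mil

-46.5 per mil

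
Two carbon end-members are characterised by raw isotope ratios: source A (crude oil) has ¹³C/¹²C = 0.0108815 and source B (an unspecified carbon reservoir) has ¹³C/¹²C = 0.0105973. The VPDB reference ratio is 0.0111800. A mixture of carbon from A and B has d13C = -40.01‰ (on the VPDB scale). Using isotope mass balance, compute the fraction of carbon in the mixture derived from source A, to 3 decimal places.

0.476

δ_A = (0.0108815/0.0111800 − 1)×1000 = (0.973301 − 1)×1000 = -26.699‰
δ_B = (0.0105973/0.0111800 − 1)×1000 = (0.947880 − 1)×1000 = -52.120‰
f_A = (δ_mix − δ_B)/(δ_A − δ_B) = (-40.01 − (-52.120))/(-26.699 − (-52.120))
f_A = 12.110 / 25.420 = 0.4764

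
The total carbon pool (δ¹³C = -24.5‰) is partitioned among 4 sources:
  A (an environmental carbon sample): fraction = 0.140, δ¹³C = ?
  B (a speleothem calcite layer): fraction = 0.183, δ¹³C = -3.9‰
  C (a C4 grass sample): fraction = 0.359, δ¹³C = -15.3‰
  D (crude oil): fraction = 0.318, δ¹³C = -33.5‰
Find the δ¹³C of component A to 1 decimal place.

Isotope mass balance: δ_bulk = Σ fᵢ·δᵢ.
-24.5 = 0.140×δ_A + 0.183×(-3.9) + 0.359×(-15.3) + 0.318×(-33.5)
0.140·δ_A = -24.5 − (-16.859) = -7.641
δ_A = -7.641 / 0.140 = -54.58‰

-54.6‰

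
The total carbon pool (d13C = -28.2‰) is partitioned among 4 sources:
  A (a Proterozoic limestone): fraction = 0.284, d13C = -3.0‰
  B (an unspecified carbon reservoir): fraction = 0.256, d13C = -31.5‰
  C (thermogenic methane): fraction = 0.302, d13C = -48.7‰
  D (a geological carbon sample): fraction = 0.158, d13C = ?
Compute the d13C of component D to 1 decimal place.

-29.0‰

Isotope mass balance: δ_bulk = Σ fᵢ·δᵢ.
-28.2 = 0.284×(-3.0) + 0.256×(-31.5) + 0.302×(-48.7) + 0.158×δ_D
0.158·δ_D = -28.2 − (-23.623) = -4.577
δ_D = -4.577 / 0.158 = -28.97‰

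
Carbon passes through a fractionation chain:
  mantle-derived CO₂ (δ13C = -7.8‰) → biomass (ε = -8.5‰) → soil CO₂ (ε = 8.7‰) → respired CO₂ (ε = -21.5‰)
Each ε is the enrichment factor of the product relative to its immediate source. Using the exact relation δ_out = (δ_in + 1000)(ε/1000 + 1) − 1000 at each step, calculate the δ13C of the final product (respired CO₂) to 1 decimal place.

-29.0‰

step 1: δ = (-7.80 + 1000)·(-8.5/1000 + 1) − 1000 = -16.23‰
step 2: δ = (-16.23 + 1000)·(8.7/1000 + 1) − 1000 = -7.67‰
step 3: δ = (-7.67 + 1000)·(-21.5/1000 + 1) − 1000 = -29.01‰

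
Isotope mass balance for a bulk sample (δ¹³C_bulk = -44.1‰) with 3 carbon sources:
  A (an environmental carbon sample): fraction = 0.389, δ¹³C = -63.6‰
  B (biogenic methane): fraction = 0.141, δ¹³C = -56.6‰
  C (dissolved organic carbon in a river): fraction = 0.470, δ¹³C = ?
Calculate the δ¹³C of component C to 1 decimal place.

Isotope mass balance: δ_bulk = Σ fᵢ·δᵢ.
-44.1 = 0.389×(-63.6) + 0.141×(-56.6) + 0.470×δ_C
0.470·δ_C = -44.1 − (-32.721) = -11.379
δ_C = -11.379 / 0.470 = -24.21‰

-24.2‰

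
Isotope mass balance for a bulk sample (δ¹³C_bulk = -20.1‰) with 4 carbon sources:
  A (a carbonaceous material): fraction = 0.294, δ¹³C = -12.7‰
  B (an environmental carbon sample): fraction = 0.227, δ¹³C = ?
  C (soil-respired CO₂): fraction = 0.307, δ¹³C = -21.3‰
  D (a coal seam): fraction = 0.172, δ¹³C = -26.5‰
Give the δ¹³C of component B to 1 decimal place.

Isotope mass balance: δ_bulk = Σ fᵢ·δᵢ.
-20.1 = 0.294×(-12.7) + 0.227×δ_B + 0.307×(-21.3) + 0.172×(-26.5)
0.227·δ_B = -20.1 − (-14.831) = -5.269
δ_B = -5.269 / 0.227 = -23.21‰

-23.2‰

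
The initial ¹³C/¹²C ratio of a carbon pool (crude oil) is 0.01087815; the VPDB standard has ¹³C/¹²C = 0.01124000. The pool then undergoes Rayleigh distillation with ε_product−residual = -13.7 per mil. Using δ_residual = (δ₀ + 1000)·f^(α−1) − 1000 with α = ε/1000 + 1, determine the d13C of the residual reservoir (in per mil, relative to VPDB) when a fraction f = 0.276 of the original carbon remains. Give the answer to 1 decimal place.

-15.0 per mil

δ₀ = (0.01087815/0.01124000 − 1)×1000 = (0.967807 − 1)×1000 = -32.193 per mil
α − 1 = ε/1000 = -0.0137
f^(α−1) = 0.276^(-0.0137) = 1.017793
δ_res = (-32.193 + 1000) × 1.017793 − 1000 = 985.027 − 1000 = -14.97 per mil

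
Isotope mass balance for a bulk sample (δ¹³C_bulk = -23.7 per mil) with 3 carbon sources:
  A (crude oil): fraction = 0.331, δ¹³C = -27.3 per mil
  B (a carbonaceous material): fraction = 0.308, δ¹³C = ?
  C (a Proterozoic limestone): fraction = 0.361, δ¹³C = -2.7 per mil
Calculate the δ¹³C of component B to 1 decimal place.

Isotope mass balance: δ_bulk = Σ fᵢ·δᵢ.
-23.7 = 0.331×(-27.3) + 0.308×δ_B + 0.361×(-2.7)
0.308·δ_B = -23.7 − (-10.011) = -13.689
δ_B = -13.689 / 0.308 = -44.44 per mil

-44.4 per mil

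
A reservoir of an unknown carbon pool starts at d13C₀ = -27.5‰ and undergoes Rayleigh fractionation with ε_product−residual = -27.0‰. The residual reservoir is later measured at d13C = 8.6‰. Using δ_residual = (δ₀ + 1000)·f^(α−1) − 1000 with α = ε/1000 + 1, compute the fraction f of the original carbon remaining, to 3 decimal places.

0.259

α − 1 = ε/1000 = -0.0270
(δ_res + 1000)/(δ₀ + 1000) = (8.6 + 1000)/(-27.5 + 1000) = 1008.6/972.5 = 1.037121
f = 1.037121^(1/-0.0270) = exp(ln(1.037121)/-0.0270) = exp(0.03645/-0.0270)
f = exp(-1.3499) = 0.2593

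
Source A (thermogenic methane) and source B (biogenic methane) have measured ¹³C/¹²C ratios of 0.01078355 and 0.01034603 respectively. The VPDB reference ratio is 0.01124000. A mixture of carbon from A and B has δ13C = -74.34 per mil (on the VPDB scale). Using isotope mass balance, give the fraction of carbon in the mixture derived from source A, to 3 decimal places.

δ_A = (0.01078355/0.01124000 − 1)×1000 = (0.959391 − 1)×1000 = -40.609 per mil
δ_B = (0.01034603/0.01124000 − 1)×1000 = (0.920465 − 1)×1000 = -79.535 per mil
f_A = (δ_mix − δ_B)/(δ_A − δ_B) = (-74.34 − (-79.535))/(-40.609 − (-79.535))
f_A = 5.195 / 38.925 = 0.1335

0.133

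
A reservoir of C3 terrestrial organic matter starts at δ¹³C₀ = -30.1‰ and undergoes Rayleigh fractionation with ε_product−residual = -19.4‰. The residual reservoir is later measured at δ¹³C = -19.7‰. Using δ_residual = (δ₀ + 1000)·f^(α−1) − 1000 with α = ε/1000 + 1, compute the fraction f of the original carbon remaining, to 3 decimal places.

α − 1 = ε/1000 = -0.0194
(δ_res + 1000)/(δ₀ + 1000) = (-19.7 + 1000)/(-30.1 + 1000) = 980.3/969.9 = 1.010723
f = 1.010723^(1/-0.0194) = exp(ln(1.010723)/-0.0194) = exp(0.01067/-0.0194)
f = exp(-0.5498) = 0.5771

0.577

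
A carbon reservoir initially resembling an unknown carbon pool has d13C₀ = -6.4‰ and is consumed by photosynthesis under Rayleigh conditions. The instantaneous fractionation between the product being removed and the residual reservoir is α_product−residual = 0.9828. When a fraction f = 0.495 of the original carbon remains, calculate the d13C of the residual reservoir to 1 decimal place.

5.7‰

Rayleigh residual: δ_res = (δ₀ + 1000)·f^(α−1) − 1000
α − 1 = -0.01720
f^(α−1) = 0.495^(-0.01720) = 1.012168
δ_res = (-6.4 + 1000) × 1.012168 − 1000 = 1005.691 − 1000 = 5.69‰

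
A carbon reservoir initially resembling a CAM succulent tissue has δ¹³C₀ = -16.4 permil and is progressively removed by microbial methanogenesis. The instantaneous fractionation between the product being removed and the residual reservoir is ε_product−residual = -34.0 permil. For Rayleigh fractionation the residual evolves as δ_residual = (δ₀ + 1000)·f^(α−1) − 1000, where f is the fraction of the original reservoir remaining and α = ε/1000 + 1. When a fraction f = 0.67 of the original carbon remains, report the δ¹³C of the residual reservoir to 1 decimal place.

-2.9 permil

Rayleigh residual: δ_res = (δ₀ + 1000)·f^(α−1) − 1000
α = ε/1000 + 1 = 0.96600, so α − 1 = -0.03400
f^(α−1) = 0.67^(-0.03400) = 1.013709
δ_res = (-16.4 + 1000) × 1.013709 − 1000 = 997.085 − 1000 = -2.92 permil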